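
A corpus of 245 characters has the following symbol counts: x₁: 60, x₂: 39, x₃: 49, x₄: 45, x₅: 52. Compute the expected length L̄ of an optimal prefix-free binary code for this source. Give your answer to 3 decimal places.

2.343 bits/symbol

Probabilities are the counts divided by 245.
Repeatedly combine the two least-probable nodes; the expected code length is the sum of the merged weights.
merge 39/245 + 9/49 → 12/35
merge 1/5 + 52/245 → 101/245
merge 12/49 + 12/35 → 144/245
merge 101/245 + 144/245 → 1
L = 12/35 + 101/245 + 144/245 + 1 = 82/35 ≈ 2.343 bits/symbol.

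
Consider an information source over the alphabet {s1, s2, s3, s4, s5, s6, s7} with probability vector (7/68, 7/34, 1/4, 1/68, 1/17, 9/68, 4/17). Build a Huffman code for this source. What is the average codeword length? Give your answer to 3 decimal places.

2.559 bits/symbol

Repeatedly combine the two least-probable nodes; the expected code length is the sum of the merged weights.
merge 1/68 + 1/17 → 5/68
merge 5/68 + 7/68 → 3/17
merge 9/68 + 3/17 → 21/68
merge 7/34 + 4/17 → 15/34
merge 1/4 + 21/68 → 19/34
merge 15/34 + 19/34 → 1
L = 5/68 + 3/17 + 21/68 + 15/34 + 19/34 + 1 = 87/34 ≈ 2.559 bits/symbol.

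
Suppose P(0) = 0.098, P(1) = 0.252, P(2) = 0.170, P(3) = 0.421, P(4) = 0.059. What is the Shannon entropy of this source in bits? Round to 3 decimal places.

H = −Σ pᵢ log₂ pᵢ.
−0.098·log₂(0.098) = 0.3284
−0.252·log₂(0.252) = 0.5011
−0.170·log₂(0.170) = 0.4346
−0.421·log₂(0.421) = 0.5255
−0.059·log₂(0.059) = 0.2409
Sum ≈ 2.0305 → 2.030 bits.

2.030 bits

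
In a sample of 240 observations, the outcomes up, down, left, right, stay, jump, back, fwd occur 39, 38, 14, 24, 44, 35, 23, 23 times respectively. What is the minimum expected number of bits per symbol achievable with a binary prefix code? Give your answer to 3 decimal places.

Probabilities are the counts divided by 240.
Repeatedly combine the two least-probable nodes; the expected code length is the sum of the merged weights.
merge 7/120 + 23/240 → 37/240
merge 23/240 + 1/10 → 47/240
merge 7/48 + 37/240 → 3/10
merge 19/120 + 13/80 → 77/240
merge 11/60 + 47/240 → 91/240
merge 3/10 + 77/240 → 149/240
merge 91/240 + 149/240 → 1
L = 37/240 + 47/240 + 3/10 + 77/240 + 91/240 + 149/240 + 1 = 713/240 ≈ 2.971 bits/symbol.

2.971 bits/symbol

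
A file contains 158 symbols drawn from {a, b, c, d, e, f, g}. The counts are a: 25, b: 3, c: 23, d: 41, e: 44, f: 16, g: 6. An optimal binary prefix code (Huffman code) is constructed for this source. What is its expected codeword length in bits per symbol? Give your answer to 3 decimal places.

Probabilities are the counts divided by 158.
Repeatedly combine the two least-probable nodes; the expected code length is the sum of the merged weights.
merge 3/158 + 3/79 → 9/158
merge 9/158 + 8/79 → 25/158
merge 23/158 + 25/158 → 24/79
merge 25/158 + 41/158 → 33/79
merge 22/79 + 24/79 → 46/79
merge 33/79 + 46/79 → 1
L = 9/158 + 25/158 + 24/79 + 33/79 + 46/79 + 1 = 199/79 ≈ 2.519 bits/symbol.

2.519 bits/symbol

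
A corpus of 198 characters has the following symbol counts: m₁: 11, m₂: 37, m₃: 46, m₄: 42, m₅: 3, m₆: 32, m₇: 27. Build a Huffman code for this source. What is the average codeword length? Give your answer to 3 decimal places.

2.626 bits/symbol

Probabilities are the counts divided by 198.
Repeatedly combine the two least-probable nodes; the expected code length is the sum of the merged weights.
merge 1/66 + 1/18 → 7/99
merge 7/99 + 3/22 → 41/198
merge 16/99 + 37/198 → 23/66
merge 41/198 + 7/33 → 83/198
merge 23/99 + 23/66 → 115/198
merge 83/198 + 115/198 → 1
L = 7/99 + 41/198 + 23/66 + 83/198 + 115/198 + 1 = 260/99 ≈ 2.626 bits/symbol.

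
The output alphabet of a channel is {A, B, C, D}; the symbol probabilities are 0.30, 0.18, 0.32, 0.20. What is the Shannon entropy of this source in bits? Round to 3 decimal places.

H = −Σ pᵢ log₂ pᵢ.
−0.30·log₂(0.30) = 0.5211
−0.18·log₂(0.18) = 0.4453
−0.32·log₂(0.32) = 0.5260
−0.20·log₂(0.20) = 0.4644
Sum ≈ 1.9568 → 1.957 bits.

1.957 bits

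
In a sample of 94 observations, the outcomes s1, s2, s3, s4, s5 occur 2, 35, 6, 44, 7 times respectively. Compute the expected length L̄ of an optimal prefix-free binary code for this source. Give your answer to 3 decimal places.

1.777 bits/symbol

Probabilities are the counts divided by 94.
Repeatedly combine the two least-probable nodes; the expected code length is the sum of the merged weights.
merge 1/47 + 3/47 → 4/47
merge 7/94 + 4/47 → 15/94
merge 15/94 + 35/94 → 25/47
merge 22/47 + 25/47 → 1
L = 4/47 + 15/94 + 25/47 + 1 = 167/94 ≈ 1.777 bits/symbol.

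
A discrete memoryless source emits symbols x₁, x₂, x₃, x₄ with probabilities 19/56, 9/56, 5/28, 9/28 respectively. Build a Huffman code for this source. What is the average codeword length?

2 bits/symbol

Repeatedly combine the two least-probable nodes; the expected code length is the sum of the merged weights.
merge 9/56 + 5/28 → 19/56
merge 9/28 + 19/56 → 37/56
merge 19/56 + 37/56 → 1
L = 19/56 + 37/56 + 1 = 2 bits/symbol.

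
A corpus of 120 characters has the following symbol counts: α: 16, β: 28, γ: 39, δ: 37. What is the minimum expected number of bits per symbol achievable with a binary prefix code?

2 bits/symbol

Probabilities are the counts divided by 120.
Repeatedly combine the two least-probable nodes; the expected code length is the sum of the merged weights.
merge 2/15 + 7/30 → 11/30
merge 37/120 + 13/40 → 19/30
merge 11/30 + 19/30 → 1
L = 11/30 + 19/30 + 1 = 2 bits/symbol.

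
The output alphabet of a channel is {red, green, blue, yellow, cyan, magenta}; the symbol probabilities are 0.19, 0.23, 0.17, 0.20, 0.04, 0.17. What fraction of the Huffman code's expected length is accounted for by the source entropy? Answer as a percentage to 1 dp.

95.8%

Entropy H = −Σ p log₂ p ≈ 2.4622 bits.
Huffman merges: 1/25+17/100→21/100; 17/100+19/100→9/25; 1/5+21/100→41/100; 23/100+9/25→59/100; 41/100+59/100→1. L = 257/100 ≈ 2.5700.
Efficiency = H/L = 2.4622/2.5700 = 95.8%.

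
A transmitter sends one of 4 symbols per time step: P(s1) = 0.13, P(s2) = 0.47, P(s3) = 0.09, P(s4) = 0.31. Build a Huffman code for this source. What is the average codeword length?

1.75 bits/symbol

Repeatedly combine the two least-probable nodes; the expected code length is the sum of the merged weights.
merge 9/100 + 13/100 → 11/50
merge 11/50 + 31/100 → 53/100
merge 47/100 + 53/100 → 1
L = 11/50 + 53/100 + 1 = 7/4 = 1.75 bits/symbol.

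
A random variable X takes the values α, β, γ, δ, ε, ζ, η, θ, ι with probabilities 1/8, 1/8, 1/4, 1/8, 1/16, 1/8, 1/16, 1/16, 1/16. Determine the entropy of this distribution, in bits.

3 bits

Each probability is a power of 1/2, so log₂(1/p) is an integer.
H = Σ p·log₂(1/p) = 1/8·3 + 1/8·3 + 1/4·2 + 1/8·3 + 1/16·4 + 1/8·3 + 1/16·4 + 1/16·4 + 1/16·4 = 3 bits.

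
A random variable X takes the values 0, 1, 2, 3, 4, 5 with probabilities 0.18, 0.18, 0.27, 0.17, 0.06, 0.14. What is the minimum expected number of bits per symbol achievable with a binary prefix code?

Repeatedly combine the two least-probable nodes; the expected code length is the sum of the merged weights.
merge 3/50 + 7/50 → 1/5
merge 17/100 + 9/50 → 7/20
merge 9/50 + 1/5 → 19/50
merge 27/100 + 7/20 → 31/50
merge 19/50 + 31/50 → 1
L = 1/5 + 7/20 + 19/50 + 31/50 + 1 = 51/20 = 2.55 bits/symbol.

2.55 bits/symbol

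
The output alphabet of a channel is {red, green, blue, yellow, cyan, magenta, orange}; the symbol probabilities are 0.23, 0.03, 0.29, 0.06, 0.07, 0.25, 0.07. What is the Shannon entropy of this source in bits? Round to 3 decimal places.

H = −Σ pᵢ log₂ pᵢ.
−0.23·log₂(0.23) = 0.4877
−0.03·log₂(0.03) = 0.1518
−0.29·log₂(0.29) = 0.5179
−0.06·log₂(0.06) = 0.2435
−0.07·log₂(0.07) = 0.2686
−0.25·log₂(0.25) = 0.5000
−0.07·log₂(0.07) = 0.2686
Sum ≈ 2.4380 → 2.438 bits.

2.438 bits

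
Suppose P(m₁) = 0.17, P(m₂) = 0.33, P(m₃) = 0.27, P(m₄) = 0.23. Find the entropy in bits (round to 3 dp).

H = −Σ pᵢ log₂ pᵢ.
−0.17·log₂(0.17) = 0.4346
−0.33·log₂(0.33) = 0.5278
−0.27·log₂(0.27) = 0.5100
−0.23·log₂(0.23) = 0.4877
Sum ≈ 1.9601 → 1.960 bits.

1.960 bits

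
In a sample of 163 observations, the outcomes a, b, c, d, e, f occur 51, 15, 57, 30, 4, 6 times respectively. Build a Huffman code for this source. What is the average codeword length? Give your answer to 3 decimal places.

Probabilities are the counts divided by 163.
Repeatedly combine the two least-probable nodes; the expected code length is the sum of the merged weights.
merge 4/163 + 6/163 → 10/163
merge 10/163 + 15/163 → 25/163
merge 25/163 + 30/163 → 55/163
merge 51/163 + 55/163 → 106/163
merge 57/163 + 106/163 → 1
L = 10/163 + 25/163 + 55/163 + 106/163 + 1 = 359/163 ≈ 2.202 bits/symbol.

2.202 bits/symbol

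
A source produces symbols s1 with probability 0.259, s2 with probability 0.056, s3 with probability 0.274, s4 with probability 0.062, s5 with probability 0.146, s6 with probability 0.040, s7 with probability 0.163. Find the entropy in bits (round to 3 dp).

2.516 bits

H = −Σ pᵢ log₂ pᵢ.
−0.259·log₂(0.259) = 0.5048
−0.056·log₂(0.056) = 0.2329
−0.274·log₂(0.274) = 0.5118
−0.062·log₂(0.062) = 0.2487
−0.146·log₂(0.146) = 0.4053
−0.040·log₂(0.040) = 0.1858
−0.163·log₂(0.163) = 0.4266
Sum ≈ 2.5158 → 2.516 bits.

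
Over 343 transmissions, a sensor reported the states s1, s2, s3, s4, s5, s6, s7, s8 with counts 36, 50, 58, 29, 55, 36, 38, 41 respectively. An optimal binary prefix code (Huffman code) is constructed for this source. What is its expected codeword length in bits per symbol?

Probabilities are the counts divided by 343.
Repeatedly combine the two least-probable nodes; the expected code length is the sum of the merged weights.
merge 29/343 + 36/343 → 65/343
merge 36/343 + 38/343 → 74/343
merge 41/343 + 50/343 → 13/49
merge 55/343 + 58/343 → 113/343
merge 65/343 + 74/343 → 139/343
merge 13/49 + 113/343 → 204/343
merge 139/343 + 204/343 → 1
L = 65/343 + 74/343 + 13/49 + 113/343 + 139/343 + 204/343 + 1 = 3 bits/symbol.

3 bits/symbol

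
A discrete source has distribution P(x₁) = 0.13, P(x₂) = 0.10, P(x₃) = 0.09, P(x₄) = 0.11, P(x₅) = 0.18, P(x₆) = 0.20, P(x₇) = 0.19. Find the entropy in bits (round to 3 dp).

2.743 bits

H = −Σ pᵢ log₂ pᵢ.
−0.13·log₂(0.13) = 0.3826
−0.10·log₂(0.10) = 0.3322
−0.09·log₂(0.09) = 0.3127
−0.11·log₂(0.11) = 0.3503
−0.18·log₂(0.18) = 0.4453
−0.20·log₂(0.20) = 0.4644
−0.19·log₂(0.19) = 0.4552
Sum ≈ 2.7427 → 2.743 bits.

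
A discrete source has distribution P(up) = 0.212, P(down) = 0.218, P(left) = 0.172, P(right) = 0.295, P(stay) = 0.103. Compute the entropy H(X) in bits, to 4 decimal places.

H = −Σ pᵢ log₂ pᵢ.
−0.212·log₂(0.212) = 0.4744
−0.218·log₂(0.218) = 0.4791
−0.172·log₂(0.172) = 0.4368
−0.295·log₂(0.295) = 0.5196
−0.103·log₂(0.103) = 0.3378
Sum ≈ 2.2476 → 2.2476 bits.

2.2476 bits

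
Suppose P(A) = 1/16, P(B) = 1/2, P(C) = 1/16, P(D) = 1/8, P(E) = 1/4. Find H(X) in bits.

1.875 bits

Each probability is a power of 1/2, so log₂(1/p) is an integer.
H = Σ p·log₂(1/p) = 1/16·4 + 1/2·1 + 1/16·4 + 1/8·3 + 1/4·2 = 1.875 bits.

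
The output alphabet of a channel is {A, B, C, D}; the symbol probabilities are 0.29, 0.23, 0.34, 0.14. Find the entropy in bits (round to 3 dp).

1.932 bits

H = −Σ pᵢ log₂ pᵢ.
−0.29·log₂(0.29) = 0.5179
−0.23·log₂(0.23) = 0.4877
−0.34·log₂(0.34) = 0.5292
−0.14·log₂(0.14) = 0.3971
Sum ≈ 1.9319 → 1.932 bits.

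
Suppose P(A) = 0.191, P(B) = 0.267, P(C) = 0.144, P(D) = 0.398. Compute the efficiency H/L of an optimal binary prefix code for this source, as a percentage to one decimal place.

97.9%

Entropy H = −Σ p log₂ p ≈ 1.8964 bits.
Huffman merges: 18/125+191/1000→67/200; 267/1000+67/200→301/500; 199/500+301/500→1. L = 1937/1000 ≈ 1.9370.
Efficiency = H/L = 1.8964/1.9370 = 97.9%.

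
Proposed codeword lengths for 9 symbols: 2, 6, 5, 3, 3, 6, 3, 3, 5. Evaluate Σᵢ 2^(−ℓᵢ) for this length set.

0.84375

With common denominator 2^6 = 64: Σ 2^(−ℓᵢ) = 16/64 + 1/64 + 2/64 + 8/64 + 8/64 + 1/64 + 8/64 + 8/64 + 2/64 = 54/64 = 0.84375.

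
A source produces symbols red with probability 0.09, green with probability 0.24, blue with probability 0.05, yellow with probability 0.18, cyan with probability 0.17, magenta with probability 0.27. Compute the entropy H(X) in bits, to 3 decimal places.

2.413 bits

H = −Σ pᵢ log₂ pᵢ.
−0.09·log₂(0.09) = 0.3127
−0.24·log₂(0.24) = 0.4941
−0.05·log₂(0.05) = 0.2161
−0.18·log₂(0.18) = 0.4453
−0.17·log₂(0.17) = 0.4346
−0.27·log₂(0.27) = 0.5100
Sum ≈ 2.4128 → 2.413 bits.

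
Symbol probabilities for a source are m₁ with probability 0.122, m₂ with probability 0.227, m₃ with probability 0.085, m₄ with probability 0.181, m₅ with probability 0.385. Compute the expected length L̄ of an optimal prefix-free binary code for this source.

Repeatedly combine the two least-probable nodes; the expected code length is the sum of the merged weights.
merge 17/200 + 61/500 → 207/1000
merge 181/1000 + 207/1000 → 97/250
merge 227/1000 + 77/200 → 153/250
merge 97/250 + 153/250 → 1
L = 207/1000 + 97/250 + 153/250 + 1 = 2207/1000 = 2.207 bits/symbol.

2.207 bits/symbol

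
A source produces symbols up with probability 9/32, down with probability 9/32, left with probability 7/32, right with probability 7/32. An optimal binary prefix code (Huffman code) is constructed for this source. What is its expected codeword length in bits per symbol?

Repeatedly combine the two least-probable nodes; the expected code length is the sum of the merged weights.
merge 7/32 + 7/32 → 7/16
merge 9/32 + 9/32 → 9/16
merge 7/16 + 9/16 → 1
L = 7/16 + 9/16 + 1 = 2 bits/symbol.

2 bits/symbol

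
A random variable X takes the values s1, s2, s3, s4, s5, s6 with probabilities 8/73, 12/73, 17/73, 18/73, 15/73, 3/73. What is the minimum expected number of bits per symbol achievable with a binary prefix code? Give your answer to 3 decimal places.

Repeatedly combine the two least-probable nodes; the expected code length is the sum of the merged weights.
merge 3/73 + 8/73 → 11/73
merge 11/73 + 12/73 → 23/73
merge 15/73 + 17/73 → 32/73
merge 18/73 + 23/73 → 41/73
merge 32/73 + 41/73 → 1
L = 11/73 + 23/73 + 32/73 + 41/73 + 1 = 180/73 ≈ 2.466 bits/symbol.

2.466 bits/symbol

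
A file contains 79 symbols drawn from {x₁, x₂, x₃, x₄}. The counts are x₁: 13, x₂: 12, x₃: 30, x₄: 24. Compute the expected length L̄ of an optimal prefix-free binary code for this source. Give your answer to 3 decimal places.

1.937 bits/symbol

Probabilities are the counts divided by 79.
Repeatedly combine the two least-probable nodes; the expected code length is the sum of the merged weights.
merge 12/79 + 13/79 → 25/79
merge 24/79 + 25/79 → 49/79
merge 30/79 + 49/79 → 1
L = 25/79 + 49/79 + 1 = 153/79 ≈ 1.937 bits/symbol.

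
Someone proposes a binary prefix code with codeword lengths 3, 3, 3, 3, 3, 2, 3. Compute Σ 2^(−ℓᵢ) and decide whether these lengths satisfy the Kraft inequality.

1; yes

With common denominator 2^3 = 8: Σ 2^(−ℓᵢ) = 1/8 + 1/8 + 1/8 + 1/8 + 1/8 + 2/8 + 1/8 = 8/8 = 1.
Kraft's inequality requires Σ ≤ 1; here Σ = 1 ≤ 1, so such a prefix code exists.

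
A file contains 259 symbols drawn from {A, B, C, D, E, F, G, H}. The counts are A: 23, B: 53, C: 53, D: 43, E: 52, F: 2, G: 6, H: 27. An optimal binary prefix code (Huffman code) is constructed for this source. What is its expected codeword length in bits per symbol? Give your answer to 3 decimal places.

2.741 bits/symbol

Probabilities are the counts divided by 259.
Repeatedly combine the two least-probable nodes; the expected code length is the sum of the merged weights.
merge 2/259 + 6/259 → 8/259
merge 8/259 + 23/259 → 31/259
merge 27/259 + 31/259 → 58/259
merge 43/259 + 52/259 → 95/259
merge 53/259 + 53/259 → 106/259
merge 58/259 + 95/259 → 153/259
merge 106/259 + 153/259 → 1
L = 8/259 + 31/259 + 58/259 + 95/259 + 106/259 + 153/259 + 1 = 710/259 ≈ 2.741 bits/symbol.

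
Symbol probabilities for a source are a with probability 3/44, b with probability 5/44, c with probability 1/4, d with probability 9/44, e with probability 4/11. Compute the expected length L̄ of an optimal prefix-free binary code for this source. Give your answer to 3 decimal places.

Repeatedly combine the two least-probable nodes; the expected code length is the sum of the merged weights.
merge 3/44 + 5/44 → 2/11
merge 2/11 + 9/44 → 17/44
merge 1/4 + 4/11 → 27/44
merge 17/44 + 27/44 → 1
L = 2/11 + 17/44 + 27/44 + 1 = 24/11 ≈ 2.182 bits/symbol.

2.182 bits/symbol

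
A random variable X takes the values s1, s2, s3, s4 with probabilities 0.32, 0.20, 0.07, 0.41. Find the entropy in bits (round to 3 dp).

H = −Σ pᵢ log₂ pᵢ.
−0.32·log₂(0.32) = 0.5260
−0.20·log₂(0.20) = 0.4644
−0.07·log₂(0.07) = 0.2686
−0.41·log₂(0.41) = 0.5274
Sum ≈ 1.7864 → 1.786 bits.

1.786 bits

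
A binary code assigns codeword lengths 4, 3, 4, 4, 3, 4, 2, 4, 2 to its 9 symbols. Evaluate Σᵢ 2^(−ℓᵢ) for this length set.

1.0625

With common denominator 2^4 = 16: Σ 2^(−ℓᵢ) = 1/16 + 2/16 + 1/16 + 1/16 + 2/16 + 1/16 + 4/16 + 1/16 + 4/16 = 17/16 = 1.0625.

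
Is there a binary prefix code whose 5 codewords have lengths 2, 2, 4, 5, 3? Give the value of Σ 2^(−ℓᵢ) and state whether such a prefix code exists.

With common denominator 2^5 = 32: Σ 2^(−ℓᵢ) = 8/32 + 8/32 + 2/32 + 1/32 + 4/32 = 23/32 = 0.71875.
Kraft's inequality requires Σ ≤ 1; here Σ = 0.71875 ≤ 1, so such a prefix code exists.

0.71875; yes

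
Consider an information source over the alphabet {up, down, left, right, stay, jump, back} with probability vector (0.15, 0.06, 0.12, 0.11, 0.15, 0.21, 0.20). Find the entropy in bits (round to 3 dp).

2.719 bits

H = −Σ pᵢ log₂ pᵢ.
−0.15·log₂(0.15) = 0.4105
−0.06·log₂(0.06) = 0.2435
−0.12·log₂(0.12) = 0.3671
−0.11·log₂(0.11) = 0.3503
−0.15·log₂(0.15) = 0.4105
−0.21·log₂(0.21) = 0.4728
−0.20·log₂(0.20) = 0.4644
Sum ≈ 2.7192 → 2.719 bits.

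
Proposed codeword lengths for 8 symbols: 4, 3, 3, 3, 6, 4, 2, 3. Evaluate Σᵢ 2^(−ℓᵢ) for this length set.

0.890625

With common denominator 2^6 = 64: Σ 2^(−ℓᵢ) = 4/64 + 8/64 + 8/64 + 8/64 + 1/64 + 4/64 + 16/64 + 8/64 = 57/64 = 0.890625.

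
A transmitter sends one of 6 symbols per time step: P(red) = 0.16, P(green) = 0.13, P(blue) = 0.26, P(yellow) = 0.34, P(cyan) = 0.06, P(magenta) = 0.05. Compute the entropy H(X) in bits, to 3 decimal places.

2.300 bits

H = −Σ pᵢ log₂ pᵢ.
−0.16·log₂(0.16) = 0.4230
−0.13·log₂(0.13) = 0.3826
−0.26·log₂(0.26) = 0.5053
−0.34·log₂(0.34) = 0.5292
−0.06·log₂(0.06) = 0.2435
−0.05·log₂(0.05) = 0.2161
Sum ≈ 2.2998 → 2.300 bits.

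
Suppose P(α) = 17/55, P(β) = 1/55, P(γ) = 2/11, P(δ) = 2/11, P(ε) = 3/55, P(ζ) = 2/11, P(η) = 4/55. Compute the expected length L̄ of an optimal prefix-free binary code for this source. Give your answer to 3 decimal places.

Repeatedly combine the two least-probable nodes; the expected code length is the sum of the merged weights.
merge 1/55 + 3/55 → 4/55
merge 4/55 + 4/55 → 8/55
merge 8/55 + 2/11 → 18/55
merge 2/11 + 2/11 → 4/11
merge 17/55 + 18/55 → 7/11
merge 4/11 + 7/11 → 1
L = 4/55 + 8/55 + 18/55 + 4/11 + 7/11 + 1 = 28/11 ≈ 2.545 bits/symbol.

2.545 bits/symbol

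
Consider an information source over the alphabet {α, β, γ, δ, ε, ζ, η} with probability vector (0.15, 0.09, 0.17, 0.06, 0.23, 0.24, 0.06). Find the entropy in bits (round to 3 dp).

H = −Σ pᵢ log₂ pᵢ.
−0.15·log₂(0.15) = 0.4105
−0.09·log₂(0.09) = 0.3127
−0.17·log₂(0.17) = 0.4346
−0.06·log₂(0.06) = 0.2435
−0.23·log₂(0.23) = 0.4877
−0.24·log₂(0.24) = 0.4941
−0.06·log₂(0.06) = 0.2435
Sum ≈ 2.6267 → 2.627 bits.

2.627 bits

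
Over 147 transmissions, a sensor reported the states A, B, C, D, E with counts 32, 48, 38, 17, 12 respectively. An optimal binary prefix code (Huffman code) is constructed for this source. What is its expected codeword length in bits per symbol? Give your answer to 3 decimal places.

Probabilities are the counts divided by 147.
Repeatedly combine the two least-probable nodes; the expected code length is the sum of the merged weights.
merge 4/49 + 17/147 → 29/147
merge 29/147 + 32/147 → 61/147
merge 38/147 + 16/49 → 86/147
merge 61/147 + 86/147 → 1
L = 29/147 + 61/147 + 86/147 + 1 = 323/147 ≈ 2.197 bits/symbol.

2.197 bits/symbol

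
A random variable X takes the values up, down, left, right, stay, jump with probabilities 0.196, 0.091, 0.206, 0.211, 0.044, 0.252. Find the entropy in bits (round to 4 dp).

H = −Σ pᵢ log₂ pᵢ.
−0.196·log₂(0.196) = 0.4608
−0.091·log₂(0.091) = 0.3147
−0.206·log₂(0.206) = 0.4695
−0.211·log₂(0.211) = 0.4736
−0.044·log₂(0.044) = 0.1983
−0.252·log₂(0.252) = 0.5011
Sum ≈ 2.4180 → 2.4180 bits.

2.4180 bits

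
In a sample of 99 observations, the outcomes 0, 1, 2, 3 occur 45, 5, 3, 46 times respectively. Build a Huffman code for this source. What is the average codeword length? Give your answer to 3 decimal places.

1.616 bits/symbol

Probabilities are the counts divided by 99.
Repeatedly combine the two least-probable nodes; the expected code length is the sum of the merged weights.
merge 1/33 + 5/99 → 8/99
merge 8/99 + 5/11 → 53/99
merge 46/99 + 53/99 → 1
L = 8/99 + 53/99 + 1 = 160/99 ≈ 1.616 bits/symbol.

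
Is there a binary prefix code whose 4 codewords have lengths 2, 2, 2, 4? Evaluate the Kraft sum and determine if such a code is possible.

With common denominator 2^4 = 16: Σ 2^(−ℓᵢ) = 4/16 + 4/16 + 4/16 + 1/16 = 13/16 = 0.8125.
Kraft's inequality requires Σ ≤ 1; here Σ = 0.8125 ≤ 1, so such a prefix code exists.

0.8125; yes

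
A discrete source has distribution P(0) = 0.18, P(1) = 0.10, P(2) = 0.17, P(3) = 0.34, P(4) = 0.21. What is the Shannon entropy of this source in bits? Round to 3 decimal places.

H = −Σ pᵢ log₂ pᵢ.
−0.18·log₂(0.18) = 0.4453
−0.10·log₂(0.10) = 0.3322
−0.17·log₂(0.17) = 0.4346
−0.34·log₂(0.34) = 0.5292
−0.21·log₂(0.21) = 0.4728
Sum ≈ 2.2141 → 2.214 bits.

2.214 bits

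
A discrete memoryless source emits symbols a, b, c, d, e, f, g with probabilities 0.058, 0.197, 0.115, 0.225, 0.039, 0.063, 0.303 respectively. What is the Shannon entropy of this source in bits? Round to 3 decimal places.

2.499 bits

H = −Σ pᵢ log₂ pᵢ.
−0.058·log₂(0.058) = 0.2383
−0.197·log₂(0.197) = 0.4617
−0.115·log₂(0.115) = 0.3588
−0.225·log₂(0.225) = 0.4842
−0.039·log₂(0.039) = 0.1825
−0.063·log₂(0.063) = 0.2513
−0.303·log₂(0.303) = 0.5220
Sum ≈ 2.4988 → 2.499 bits.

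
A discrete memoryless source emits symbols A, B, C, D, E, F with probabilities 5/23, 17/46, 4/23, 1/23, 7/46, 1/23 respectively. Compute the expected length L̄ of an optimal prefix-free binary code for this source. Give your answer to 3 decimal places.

2.326 bits/symbol

Repeatedly combine the two least-probable nodes; the expected code length is the sum of the merged weights.
merge 1/23 + 1/23 → 2/23
merge 2/23 + 7/46 → 11/46
merge 4/23 + 5/23 → 9/23
merge 11/46 + 17/46 → 14/23
merge 9/23 + 14/23 → 1
L = 2/23 + 11/46 + 9/23 + 14/23 + 1 = 107/46 ≈ 2.326 bits/symbol.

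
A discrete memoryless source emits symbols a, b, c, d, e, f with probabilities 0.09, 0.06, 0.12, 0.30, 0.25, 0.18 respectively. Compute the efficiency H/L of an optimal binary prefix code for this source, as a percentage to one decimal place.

98.7%

Entropy H = −Σ p log₂ p ≈ 2.3897 bits.
Huffman merges: 3/50+9/100→3/20; 3/25+3/20→27/100; 9/50+1/4→43/100; 27/100+3/10→57/100; 43/100+57/100→1. L = 121/50 ≈ 2.4200.
Efficiency = H/L = 2.3897/2.4200 = 98.7%.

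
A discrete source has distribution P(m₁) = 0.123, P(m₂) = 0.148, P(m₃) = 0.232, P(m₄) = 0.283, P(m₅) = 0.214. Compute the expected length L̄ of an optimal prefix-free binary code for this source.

2.271 bits/symbol

Repeatedly combine the two least-probable nodes; the expected code length is the sum of the merged weights.
merge 123/1000 + 37/250 → 271/1000
merge 107/500 + 29/125 → 223/500
merge 271/1000 + 283/1000 → 277/500
merge 223/500 + 277/500 → 1
L = 271/1000 + 223/500 + 277/500 + 1 = 2271/1000 = 2.271 bits/symbol.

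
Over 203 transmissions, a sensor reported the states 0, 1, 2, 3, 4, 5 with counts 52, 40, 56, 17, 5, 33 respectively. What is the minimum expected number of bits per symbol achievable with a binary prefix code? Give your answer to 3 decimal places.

2.379 bits/symbol

Probabilities are the counts divided by 203.
Repeatedly combine the two least-probable nodes; the expected code length is the sum of the merged weights.
merge 5/203 + 17/203 → 22/203
merge 22/203 + 33/203 → 55/203
merge 40/203 + 52/203 → 92/203
merge 55/203 + 8/29 → 111/203
merge 92/203 + 111/203 → 1
L = 22/203 + 55/203 + 92/203 + 111/203 + 1 = 69/29 ≈ 2.379 bits/symbol.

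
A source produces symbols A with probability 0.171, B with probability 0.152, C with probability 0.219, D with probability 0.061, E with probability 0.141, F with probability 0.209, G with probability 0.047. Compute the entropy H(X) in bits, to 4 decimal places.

2.6526 bits

H = −Σ pᵢ log₂ pᵢ.
−0.171·log₂(0.171) = 0.4357
−0.152·log₂(0.152) = 0.4131
−0.219·log₂(0.219) = 0.4798
−0.061·log₂(0.061) = 0.2461
−0.141·log₂(0.141) = 0.3985
−0.209·log₂(0.209) = 0.4720
−0.047·log₂(0.047) = 0.2073
Sum ≈ 2.6526 → 2.6526 bits.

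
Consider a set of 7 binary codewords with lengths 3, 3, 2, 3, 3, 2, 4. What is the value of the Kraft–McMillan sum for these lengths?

1.0625

With common denominator 2^4 = 16: Σ 2^(−ℓᵢ) = 2/16 + 2/16 + 4/16 + 2/16 + 2/16 + 4/16 + 1/16 = 17/16 = 1.0625.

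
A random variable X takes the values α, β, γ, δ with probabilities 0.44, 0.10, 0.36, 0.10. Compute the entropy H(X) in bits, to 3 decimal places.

1.716 bits

H = −Σ pᵢ log₂ pᵢ.
−0.44·log₂(0.44) = 0.5211
−0.10·log₂(0.10) = 0.3322
−0.36·log₂(0.36) = 0.5306
−0.10·log₂(0.10) = 0.3322
Sum ≈ 1.7161 → 1.716 bits.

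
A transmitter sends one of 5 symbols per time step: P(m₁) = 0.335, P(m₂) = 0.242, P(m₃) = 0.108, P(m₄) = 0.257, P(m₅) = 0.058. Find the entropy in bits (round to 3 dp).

H = −Σ pᵢ log₂ pᵢ.
−0.335·log₂(0.335) = 0.5286
−0.242·log₂(0.242) = 0.4954
−0.108·log₂(0.108) = 0.3468
−0.257·log₂(0.257) = 0.5038
−0.058·log₂(0.058) = 0.2383
Sum ≈ 2.1127 → 2.113 bits.

2.113 bits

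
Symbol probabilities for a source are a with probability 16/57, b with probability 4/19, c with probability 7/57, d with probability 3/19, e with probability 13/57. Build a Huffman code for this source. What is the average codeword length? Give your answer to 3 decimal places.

2.281 bits/symbol

Repeatedly combine the two least-probable nodes; the expected code length is the sum of the merged weights.
merge 7/57 + 3/19 → 16/57
merge 4/19 + 13/57 → 25/57
merge 16/57 + 16/57 → 32/57
merge 25/57 + 32/57 → 1
L = 16/57 + 25/57 + 32/57 + 1 = 130/57 ≈ 2.281 bits/symbol.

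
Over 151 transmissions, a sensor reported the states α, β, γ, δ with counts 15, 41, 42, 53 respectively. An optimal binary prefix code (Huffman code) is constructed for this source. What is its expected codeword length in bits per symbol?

2 bits/symbol

Probabilities are the counts divided by 151.
Repeatedly combine the two least-probable nodes; the expected code length is the sum of the merged weights.
merge 15/151 + 41/151 → 56/151
merge 42/151 + 53/151 → 95/151
merge 56/151 + 95/151 → 1
L = 56/151 + 95/151 + 1 = 2 bits/symbol.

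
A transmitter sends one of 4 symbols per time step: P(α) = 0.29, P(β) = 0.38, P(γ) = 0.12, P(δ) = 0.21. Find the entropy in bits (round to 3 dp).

1.888 bits

H = −Σ pᵢ log₂ pᵢ.
−0.29·log₂(0.29) = 0.5179
−0.38·log₂(0.38) = 0.5305
−0.12·log₂(0.12) = 0.3671
−0.21·log₂(0.21) = 0.4728
Sum ≈ 1.8882 → 1.888 bits.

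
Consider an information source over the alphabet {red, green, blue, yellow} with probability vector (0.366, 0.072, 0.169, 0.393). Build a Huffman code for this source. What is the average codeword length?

1.848 bits/symbol

Repeatedly combine the two least-probable nodes; the expected code length is the sum of the merged weights.
merge 9/125 + 169/1000 → 241/1000
merge 241/1000 + 183/500 → 607/1000
merge 393/1000 + 607/1000 → 1
L = 241/1000 + 607/1000 + 1 = 231/125 = 1.848 bits/symbol.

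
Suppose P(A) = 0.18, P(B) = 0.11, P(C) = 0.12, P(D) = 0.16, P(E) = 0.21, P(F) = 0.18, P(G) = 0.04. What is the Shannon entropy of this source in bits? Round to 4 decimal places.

H = −Σ pᵢ log₂ pᵢ.
−0.18·log₂(0.18) = 0.4453
−0.11·log₂(0.11) = 0.3503
−0.12·log₂(0.12) = 0.3671
−0.16·log₂(0.16) = 0.4230
−0.21·log₂(0.21) = 0.4728
−0.18·log₂(0.18) = 0.4453
−0.04·log₂(0.04) = 0.1858
Sum ≈ 2.6896 → 2.6896 bits.

2.6896 bits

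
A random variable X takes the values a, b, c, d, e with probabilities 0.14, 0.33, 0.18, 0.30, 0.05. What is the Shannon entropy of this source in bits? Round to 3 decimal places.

H = −Σ pᵢ log₂ pᵢ.
−0.14·log₂(0.14) = 0.3971
−0.33·log₂(0.33) = 0.5278
−0.18·log₂(0.18) = 0.4453
−0.30·log₂(0.30) = 0.5211
−0.05·log₂(0.05) = 0.2161
Sum ≈ 2.1074 → 2.107 bits.

2.107 bits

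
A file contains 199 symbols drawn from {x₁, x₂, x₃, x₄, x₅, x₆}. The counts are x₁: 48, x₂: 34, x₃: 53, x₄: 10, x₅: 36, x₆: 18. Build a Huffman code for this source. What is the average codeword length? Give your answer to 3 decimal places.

Probabilities are the counts divided by 199.
Repeatedly combine the two least-probable nodes; the expected code length is the sum of the merged weights.
merge 10/199 + 18/199 → 28/199
merge 28/199 + 34/199 → 62/199
merge 36/199 + 48/199 → 84/199
merge 53/199 + 62/199 → 115/199
merge 84/199 + 115/199 → 1
L = 28/199 + 62/199 + 84/199 + 115/199 + 1 = 488/199 ≈ 2.452 bits/symbol.

2.452 bits/symbol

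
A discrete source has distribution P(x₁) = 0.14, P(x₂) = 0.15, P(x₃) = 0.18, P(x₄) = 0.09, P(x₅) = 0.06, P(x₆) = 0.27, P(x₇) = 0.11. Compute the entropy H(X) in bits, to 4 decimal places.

2.6695 bits

H = −Σ pᵢ log₂ pᵢ.
−0.14·log₂(0.14) = 0.3971
−0.15·log₂(0.15) = 0.4105
−0.18·log₂(0.18) = 0.4453
−0.09·log₂(0.09) = 0.3127
−0.06·log₂(0.06) = 0.2435
−0.27·log₂(0.27) = 0.5100
−0.11·log₂(0.11) = 0.3503
Sum ≈ 2.6695 → 2.6695 bits.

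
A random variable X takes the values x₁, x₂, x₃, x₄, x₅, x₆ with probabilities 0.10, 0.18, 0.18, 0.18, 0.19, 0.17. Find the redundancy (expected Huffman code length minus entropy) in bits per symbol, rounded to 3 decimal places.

0.072 bits

Entropy H = −Σ p log₂ p ≈ 2.5579 bits.
Huffman merges: 1/10+17/100→27/100; 9/50+9/50→9/25; 9/50+19/100→37/100; 27/100+9/25→63/100; 37/100+63/100→1. L = 263/100 ≈ 2.6300.
L − H = 2.6300 − 2.5579 = 0.072 bits.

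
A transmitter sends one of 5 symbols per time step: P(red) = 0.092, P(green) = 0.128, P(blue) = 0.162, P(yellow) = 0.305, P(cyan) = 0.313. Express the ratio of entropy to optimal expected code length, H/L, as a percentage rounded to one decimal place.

Entropy H = −Σ p log₂ p ≈ 2.1687 bits.
Huffman merges: 23/250+16/125→11/50; 81/500+11/50→191/500; 61/200+313/1000→309/500; 191/500+309/500→1. L = 111/50 ≈ 2.2200.
Efficiency = H/L = 2.1687/2.2200 = 97.7%.

97.7%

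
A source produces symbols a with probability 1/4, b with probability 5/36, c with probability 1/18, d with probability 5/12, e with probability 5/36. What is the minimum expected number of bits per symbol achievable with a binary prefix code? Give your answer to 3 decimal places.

Repeatedly combine the two least-probable nodes; the expected code length is the sum of the merged weights.
merge 1/18 + 5/36 → 7/36
merge 5/36 + 7/36 → 1/3
merge 1/4 + 1/3 → 7/12
merge 5/12 + 7/12 → 1
L = 7/36 + 1/3 + 7/12 + 1 = 19/9 ≈ 2.111 bits/symbol.

2.111 bits/symbol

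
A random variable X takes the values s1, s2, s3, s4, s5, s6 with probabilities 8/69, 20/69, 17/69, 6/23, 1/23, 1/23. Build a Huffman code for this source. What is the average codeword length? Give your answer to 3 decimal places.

2.290 bits/symbol

Repeatedly combine the two least-probable nodes; the expected code length is the sum of the merged weights.
merge 1/23 + 1/23 → 2/23
merge 2/23 + 8/69 → 14/69
merge 14/69 + 17/69 → 31/69
merge 6/23 + 20/69 → 38/69
merge 31/69 + 38/69 → 1
L = 2/23 + 14/69 + 31/69 + 38/69 + 1 = 158/69 ≈ 2.290 bits/symbol.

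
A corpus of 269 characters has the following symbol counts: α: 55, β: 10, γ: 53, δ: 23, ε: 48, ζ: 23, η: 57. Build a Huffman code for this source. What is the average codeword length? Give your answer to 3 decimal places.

2.706 bits/symbol

Probabilities are the counts divided by 269.
Repeatedly combine the two least-probable nodes; the expected code length is the sum of the merged weights.
merge 10/269 + 23/269 → 33/269
merge 23/269 + 33/269 → 56/269
merge 48/269 + 53/269 → 101/269
merge 55/269 + 56/269 → 111/269
merge 57/269 + 101/269 → 158/269
merge 111/269 + 158/269 → 1
L = 33/269 + 56/269 + 101/269 + 111/269 + 158/269 + 1 = 728/269 ≈ 2.706 bits/symbol.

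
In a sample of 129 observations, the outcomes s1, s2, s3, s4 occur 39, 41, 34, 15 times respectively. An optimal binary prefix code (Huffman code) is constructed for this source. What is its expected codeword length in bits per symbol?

2 bits/symbol

Probabilities are the counts divided by 129.
Repeatedly combine the two least-probable nodes; the expected code length is the sum of the merged weights.
merge 5/43 + 34/129 → 49/129
merge 13/43 + 41/129 → 80/129
merge 49/129 + 80/129 → 1
L = 49/129 + 80/129 + 1 = 2 bits/symbol.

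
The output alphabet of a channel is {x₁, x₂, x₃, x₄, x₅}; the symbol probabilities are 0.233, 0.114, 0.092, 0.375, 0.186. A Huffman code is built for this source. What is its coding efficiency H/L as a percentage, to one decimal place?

97.3%

Entropy H = −Σ p log₂ p ≈ 2.1455 bits.
Huffman merges: 23/250+57/500→103/500; 93/500+103/500→49/125; 233/1000+3/8→76/125; 49/125+76/125→1. L = 1103/500 ≈ 2.2060.
Efficiency = H/L = 2.1455/2.2060 = 97.3%.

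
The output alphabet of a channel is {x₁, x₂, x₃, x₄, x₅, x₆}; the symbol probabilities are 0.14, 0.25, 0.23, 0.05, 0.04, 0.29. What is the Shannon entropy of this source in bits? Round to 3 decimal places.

2.305 bits

H = −Σ pᵢ log₂ pᵢ.
−0.14·log₂(0.14) = 0.3971
−0.25·log₂(0.25) = 0.5000
−0.23·log₂(0.23) = 0.4877
−0.05·log₂(0.05) = 0.2161
−0.04·log₂(0.04) = 0.1858
−0.29·log₂(0.29) = 0.5179
Sum ≈ 2.3045 → 2.305 bits.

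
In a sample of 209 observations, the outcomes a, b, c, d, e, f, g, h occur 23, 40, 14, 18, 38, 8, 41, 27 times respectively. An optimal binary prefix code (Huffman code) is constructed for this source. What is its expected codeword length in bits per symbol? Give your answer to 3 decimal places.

Probabilities are the counts divided by 209.
Repeatedly combine the two least-probable nodes; the expected code length is the sum of the merged weights.
merge 8/209 + 14/209 → 2/19
merge 18/209 + 2/19 → 40/209
merge 23/209 + 27/209 → 50/209
merge 2/11 + 40/209 → 78/209
merge 40/209 + 41/209 → 81/209
merge 50/209 + 78/209 → 128/209
merge 81/209 + 128/209 → 1
L = 2/19 + 40/209 + 50/209 + 78/209 + 81/209 + 128/209 + 1 = 32/11 ≈ 2.909 bits/symbol.

2.909 bits/symbol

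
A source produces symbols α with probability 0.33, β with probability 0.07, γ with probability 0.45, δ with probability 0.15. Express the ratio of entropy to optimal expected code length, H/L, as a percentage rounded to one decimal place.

97.5%

Entropy H = −Σ p log₂ p ≈ 1.7253 bits.
Huffman merges: 7/100+3/20→11/50; 11/50+33/100→11/20; 9/20+11/20→1. L = 177/100 ≈ 1.7700.
Efficiency = H/L = 1.7253/1.7700 = 97.5%.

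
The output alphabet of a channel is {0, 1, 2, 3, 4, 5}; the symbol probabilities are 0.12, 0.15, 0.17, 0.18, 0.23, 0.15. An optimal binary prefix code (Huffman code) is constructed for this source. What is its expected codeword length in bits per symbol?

2.59 bits/symbol

Repeatedly combine the two least-probable nodes; the expected code length is the sum of the merged weights.
merge 3/25 + 3/20 → 27/100
merge 3/20 + 17/100 → 8/25
merge 9/50 + 23/100 → 41/100
merge 27/100 + 8/25 → 59/100
merge 41/100 + 59/100 → 1
L = 27/100 + 8/25 + 41/100 + 59/100 + 1 = 259/100 = 2.59 bits/symbol.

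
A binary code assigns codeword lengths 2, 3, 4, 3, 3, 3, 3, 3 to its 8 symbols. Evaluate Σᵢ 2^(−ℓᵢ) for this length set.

With common denominator 2^4 = 16: Σ 2^(−ℓᵢ) = 4/16 + 2/16 + 1/16 + 2/16 + 2/16 + 2/16 + 2/16 + 2/16 = 17/16 = 1.0625.

1.0625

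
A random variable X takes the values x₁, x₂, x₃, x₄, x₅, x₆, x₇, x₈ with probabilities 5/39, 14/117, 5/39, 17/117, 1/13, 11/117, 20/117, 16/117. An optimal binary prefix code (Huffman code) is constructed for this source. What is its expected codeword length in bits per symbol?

Repeatedly combine the two least-probable nodes; the expected code length is the sum of the merged weights.
merge 1/13 + 11/117 → 20/117
merge 14/117 + 5/39 → 29/117
merge 5/39 + 16/117 → 31/117
merge 17/117 + 20/117 → 37/117
merge 20/117 + 29/117 → 49/117
merge 31/117 + 37/117 → 68/117
merge 49/117 + 68/117 → 1
L = 20/117 + 29/117 + 31/117 + 37/117 + 49/117 + 68/117 + 1 = 3 bits/symbol.

3 bits/symbol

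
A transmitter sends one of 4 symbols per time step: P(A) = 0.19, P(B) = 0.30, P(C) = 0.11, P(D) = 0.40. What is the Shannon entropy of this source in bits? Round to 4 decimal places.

H = −Σ pᵢ log₂ pᵢ.
−0.19·log₂(0.19) = 0.4552
−0.30·log₂(0.30) = 0.5211
−0.11·log₂(0.11) = 0.3503
−0.40·log₂(0.40) = 0.5288
Sum ≈ 1.8554 → 1.8554 bits.

1.8554 bits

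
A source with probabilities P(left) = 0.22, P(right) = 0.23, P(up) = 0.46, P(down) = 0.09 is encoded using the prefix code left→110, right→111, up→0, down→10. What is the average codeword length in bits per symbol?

1.99 bits/symbol

L̄ = Σ pᵢ·ℓᵢ = 0.22·3 + 0.23·3 + 0.46·1 + 0.09·2 = 1.99 bits/symbol.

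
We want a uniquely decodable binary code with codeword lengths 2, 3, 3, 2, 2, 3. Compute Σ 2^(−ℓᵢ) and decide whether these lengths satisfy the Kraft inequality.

1.125; no

With common denominator 2^3 = 8: Σ 2^(−ℓᵢ) = 2/8 + 1/8 + 1/8 + 2/8 + 2/8 + 1/8 = 9/8 = 1.125.
Kraft's inequality requires Σ ≤ 1; here Σ = 1.125 > 1, so no such prefix code exists.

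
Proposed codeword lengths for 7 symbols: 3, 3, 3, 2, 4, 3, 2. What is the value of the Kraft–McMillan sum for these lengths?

1.0625

With common denominator 2^4 = 16: Σ 2^(−ℓᵢ) = 2/16 + 2/16 + 2/16 + 4/16 + 1/16 + 2/16 + 4/16 = 17/16 = 1.0625.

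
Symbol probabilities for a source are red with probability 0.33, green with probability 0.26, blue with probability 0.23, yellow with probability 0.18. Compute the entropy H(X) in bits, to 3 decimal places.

H = −Σ pᵢ log₂ pᵢ.
−0.33·log₂(0.33) = 0.5278
−0.26·log₂(0.26) = 0.5053
−0.23·log₂(0.23) = 0.4877
−0.18·log₂(0.18) = 0.4453
Sum ≈ 1.9661 → 1.966 bits.

1.966 bits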